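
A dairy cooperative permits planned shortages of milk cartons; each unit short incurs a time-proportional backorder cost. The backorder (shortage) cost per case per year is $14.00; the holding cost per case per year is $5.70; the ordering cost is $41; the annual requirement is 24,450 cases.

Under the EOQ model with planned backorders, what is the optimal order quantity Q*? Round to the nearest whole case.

704 cases

Basic EOQ = √(2·24,450·41/5.7) = 593.074
Backorder adjustment √((H+b)/b) = √((5.7+14)/14) = 1.1862
Q* = 593.074 × 1.1862 ≈ 703.52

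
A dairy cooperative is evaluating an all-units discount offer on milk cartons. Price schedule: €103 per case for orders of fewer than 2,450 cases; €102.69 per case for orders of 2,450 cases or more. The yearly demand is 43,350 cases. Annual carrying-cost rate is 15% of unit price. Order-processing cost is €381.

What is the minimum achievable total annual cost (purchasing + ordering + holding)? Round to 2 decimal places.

€4,477,222.15

H₁ = 15%×€103 = €15.4500;  H₂ = 15%×€102.69 = €15.4035
EOQ₁ = √(2×43,350×381/15.4500) = 1,462.20  (< 2,450, feasible at tier 1)
EOQ₂ = √(2×43,350×381/15.4035) = 1,464.41  (< 2,450 → use Q = 2,450 at tier-2 price)
TC(tier 1 (EOQ₁), Q≈1,462.2) = €4,487,641.04
TC(tier 2, Q≈2,450.0) = €4,477,222.15
Minimum at tier 2: €4,477,222.15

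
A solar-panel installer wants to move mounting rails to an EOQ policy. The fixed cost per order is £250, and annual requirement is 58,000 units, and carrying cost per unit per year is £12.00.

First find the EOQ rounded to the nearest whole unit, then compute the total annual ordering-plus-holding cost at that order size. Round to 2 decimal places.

£18,654.76

Optimal lot size Q* = (2 × 58,000 × £250 / £12)^½ ≈ 1,554.56 → Q = 1,555 units
Orders/yr = 58,000/1,555 = 37.299; ordering cost = 37.299 × £250 = £9,324.76
Average inventory = 1,555/2 = 777.5; holding cost = 777.5 × £12 = £9,330.00
Total = £9,324.76 + £9,330.00 = £18,654.76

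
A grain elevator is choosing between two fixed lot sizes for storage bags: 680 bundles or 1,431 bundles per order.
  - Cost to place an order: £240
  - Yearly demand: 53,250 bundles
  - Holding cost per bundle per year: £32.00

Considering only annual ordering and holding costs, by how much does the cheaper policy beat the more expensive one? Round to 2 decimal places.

Annual cost at Q: ordering D·S/Q plus holding Q·H/2.
TC(680) = (53,250/680)×240 + (680/2)×32 = £29,674.12
TC(1,431) = (53,250/1,431)×240 + (1,431/2)×32 = £31,826.82
Cheaper: Q = 680.  Difference = £2,152.70

£2,152.70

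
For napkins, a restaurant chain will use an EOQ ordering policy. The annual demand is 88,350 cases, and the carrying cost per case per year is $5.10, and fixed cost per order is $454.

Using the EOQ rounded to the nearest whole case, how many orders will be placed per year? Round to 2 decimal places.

2DS/H = 2·88,350·454/5.1 = 15,729,764.71
EOQ = √15,729,764.71 ≈ 3,966.08 → Q = 3,966
N = D/Q = 88,350/3,966 ≈ 22.277 orders/yr

22.28 orders per year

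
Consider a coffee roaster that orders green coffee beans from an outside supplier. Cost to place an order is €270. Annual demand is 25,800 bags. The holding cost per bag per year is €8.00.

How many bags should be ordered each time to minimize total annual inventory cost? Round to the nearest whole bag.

EOQ = √(2DS/H) = √(2 × 25,800 × 270 / 8)
    = √(1,741,500.00) ≈ 1,319.66

1,320 bags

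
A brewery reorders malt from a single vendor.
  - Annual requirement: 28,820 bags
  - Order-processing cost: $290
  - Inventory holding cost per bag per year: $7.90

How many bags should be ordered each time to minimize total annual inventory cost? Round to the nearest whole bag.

2DS/H = 2·28,820·290/7.9 = 2,115,898.73
EOQ = √2,115,898.73 ≈ 1,454.61

1,455 bags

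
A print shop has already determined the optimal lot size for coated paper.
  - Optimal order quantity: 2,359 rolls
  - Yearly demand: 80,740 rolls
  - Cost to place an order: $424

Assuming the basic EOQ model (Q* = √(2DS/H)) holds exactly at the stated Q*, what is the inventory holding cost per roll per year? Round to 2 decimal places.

Since Q* = (2DS/H)^½, squaring gives Q*²·H = 2DS.
H = 2DS / Q² = 2 × 80,740 × 424 / 2,359² = 12.3035

$12.30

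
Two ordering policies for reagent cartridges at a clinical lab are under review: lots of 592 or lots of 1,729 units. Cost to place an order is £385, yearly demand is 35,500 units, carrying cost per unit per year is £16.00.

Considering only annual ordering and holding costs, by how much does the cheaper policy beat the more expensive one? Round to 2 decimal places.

Annual cost at Q: ordering D·S/Q plus holding Q·H/2.
TC(592) = (35,500/592)×385 + (592/2)×16 = £27,822.99
TC(1,729) = (35,500/1,729)×385 + (1,729/2)×16 = £21,736.86
|ΔTC| = |£27,822.99 − £21,736.86| = £6,086.13

£6,086.13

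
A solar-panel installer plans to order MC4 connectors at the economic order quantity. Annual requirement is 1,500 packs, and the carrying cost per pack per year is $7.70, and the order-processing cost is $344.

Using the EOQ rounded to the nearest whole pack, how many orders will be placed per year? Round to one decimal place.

4.1 orders per year

Q* = √(2·D·S / H) = √(2·1,500·344 / 7.7) = √134,026.0 ≈ 366.10 → Q = 366
Orders per year = D/Q = 1,500 / 366 = 4.098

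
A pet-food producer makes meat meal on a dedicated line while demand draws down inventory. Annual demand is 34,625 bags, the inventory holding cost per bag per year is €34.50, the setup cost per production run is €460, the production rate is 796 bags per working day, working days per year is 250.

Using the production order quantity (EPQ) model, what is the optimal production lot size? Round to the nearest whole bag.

1,057 bags

d = 34,625/250 = 138.5000 bags/day;  effective holding cost H(1 − d/p) = 34.5·(1 − 138.5000/796) = 28.49717
Q* = √(2DS / H_eff) = √(2·34,625·460 / 28.49717) ≈ 1,057.27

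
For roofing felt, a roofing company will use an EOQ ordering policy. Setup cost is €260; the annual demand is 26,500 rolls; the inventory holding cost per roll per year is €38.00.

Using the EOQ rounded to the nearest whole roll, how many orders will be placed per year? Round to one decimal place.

Optimal lot size Q* = (2 × 26,500 × €260 / €38)^½ ≈ 602.19 → Q = 602
Orders per year = D/Q = 26,500 / 602 = 44.020

44.0 orders per year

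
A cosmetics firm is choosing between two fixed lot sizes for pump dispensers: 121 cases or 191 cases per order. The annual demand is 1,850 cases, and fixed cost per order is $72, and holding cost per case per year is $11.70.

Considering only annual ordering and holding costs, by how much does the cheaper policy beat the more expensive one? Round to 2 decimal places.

$6.06

For each Q, cost = (D/Q)·S + (Q/2)·H.
TC(121) = (1,850/121)×72 + (121/2)×11.7 = $1,808.68
TC(191) = (1,850/191)×72 + (191/2)×11.7 = $1,814.73
Cheaper: Q = 121.  Difference = $6.06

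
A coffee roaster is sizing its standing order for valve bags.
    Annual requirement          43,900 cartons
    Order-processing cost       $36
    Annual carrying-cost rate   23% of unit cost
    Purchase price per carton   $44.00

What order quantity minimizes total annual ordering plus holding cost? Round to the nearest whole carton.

559 cartons

Carrying cost H = $44 × 23% = $10.1200/carton/yr
Optimal lot size Q* = (2 × 43,900 × $36 / $10.12)^½ ≈ 558.87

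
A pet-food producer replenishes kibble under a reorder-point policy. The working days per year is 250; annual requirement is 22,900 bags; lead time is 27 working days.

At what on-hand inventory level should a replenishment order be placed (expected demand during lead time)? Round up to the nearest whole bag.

Daily demand d = 22,900 / 250 = 91.600 bags/day
Demand during lead time = 91.600 × 27 = 2,473.20
Reorder point = 2,473.20 → round up

2,474 bags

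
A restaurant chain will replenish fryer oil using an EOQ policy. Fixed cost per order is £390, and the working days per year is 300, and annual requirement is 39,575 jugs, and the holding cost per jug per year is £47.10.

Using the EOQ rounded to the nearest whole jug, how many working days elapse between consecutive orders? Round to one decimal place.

2DS/H = 2·39,575·390/47.1 = 655,382.17
EOQ = √655,382.17 ≈ 809.56 → Q = 810 jugs
Days between orders = 300 / (D/Q) = 300 / 48.858 ≈ 6.140

6.1 days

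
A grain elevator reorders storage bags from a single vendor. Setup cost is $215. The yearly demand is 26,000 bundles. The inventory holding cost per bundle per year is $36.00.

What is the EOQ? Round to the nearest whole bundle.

557 bundles

2DS/H = 2·26,000·215/36 = 310,555.56
EOQ = √310,555.56 ≈ 557.28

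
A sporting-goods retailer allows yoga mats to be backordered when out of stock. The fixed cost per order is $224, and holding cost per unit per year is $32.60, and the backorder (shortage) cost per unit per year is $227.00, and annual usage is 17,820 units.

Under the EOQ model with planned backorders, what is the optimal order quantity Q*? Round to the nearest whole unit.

Q* = √(2DS/H) · √((H + b)/b)
   = √(2 × 17,820 × 224 / 32.6) · √((32.6 + 227) / 227)
   = 494.862 × 1.0694 ≈ 529.20

529 units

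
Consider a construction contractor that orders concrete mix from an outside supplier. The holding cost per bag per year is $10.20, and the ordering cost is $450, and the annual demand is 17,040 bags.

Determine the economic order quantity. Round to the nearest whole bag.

1,226 bags

Optimal lot size Q* = (2 × 17,040 × $450 / $10.2)^½ ≈ 1,226.18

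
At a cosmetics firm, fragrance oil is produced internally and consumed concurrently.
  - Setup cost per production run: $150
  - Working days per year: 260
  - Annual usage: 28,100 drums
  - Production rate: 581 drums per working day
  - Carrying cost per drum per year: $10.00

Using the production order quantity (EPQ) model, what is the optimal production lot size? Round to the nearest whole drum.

1,018 drums

Daily demand d = 28,100/260 = 108.077; p = 581; 1 − d/p = 0.81398
EPQ = √(2DS / (H(1 − d/p)))
    = √(2 × 28,100 × 150 / (10 × 0.81398)) ≈ 1,017.67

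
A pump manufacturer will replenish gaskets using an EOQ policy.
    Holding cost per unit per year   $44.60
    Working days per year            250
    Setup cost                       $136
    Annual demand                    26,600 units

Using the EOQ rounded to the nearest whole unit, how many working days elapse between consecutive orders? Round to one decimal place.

2DS/H = 2·26,600·136/44.6 = 162,224.22
EOQ = √162,224.22 ≈ 402.77 → Q = 403 units
Cycle time = (working days × Q)/D = (250 × 403) / 26,600 = 3.788 days

3.8 days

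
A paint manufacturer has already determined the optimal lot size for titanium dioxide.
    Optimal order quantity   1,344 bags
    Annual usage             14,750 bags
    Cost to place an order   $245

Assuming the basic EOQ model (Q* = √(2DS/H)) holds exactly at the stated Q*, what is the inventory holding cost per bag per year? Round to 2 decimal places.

$4.00

From Q* = √(2DS/H) ⇒ Q*² = 2DS/H.
H = 2DS / Q² = 2 × 14,750 × 245 / 1,344² = 4.0012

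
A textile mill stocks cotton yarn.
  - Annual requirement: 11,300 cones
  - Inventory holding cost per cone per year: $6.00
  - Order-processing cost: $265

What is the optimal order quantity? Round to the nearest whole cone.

999 cones

Optimal lot size Q* = (2 × 11,300 × $265 / $6)^½ ≈ 999.08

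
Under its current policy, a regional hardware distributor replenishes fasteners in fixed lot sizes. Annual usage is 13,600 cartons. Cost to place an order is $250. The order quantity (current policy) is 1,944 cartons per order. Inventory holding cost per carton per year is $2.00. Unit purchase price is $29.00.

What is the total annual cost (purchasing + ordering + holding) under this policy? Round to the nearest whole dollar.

Orders/yr = 13,600/1,944 = 6.996; ordering cost = 6.996 × $250 = $1,748.97
Average inventory = 1,944/2 = 972; holding cost = 972 × $2 = $1,944.00
Purchase cost = D·C = 13,600 × 29 = $394,400.00
Total = $1,748.97 + $1,944.00 + $394,400.00 = $398,092.97

$398,093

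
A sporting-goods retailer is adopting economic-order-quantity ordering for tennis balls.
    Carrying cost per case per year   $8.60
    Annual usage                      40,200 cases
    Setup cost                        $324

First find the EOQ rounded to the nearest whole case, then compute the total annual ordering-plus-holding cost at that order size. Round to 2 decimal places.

Q* = √(2·D·S / H) = √(2·40,200·324 / 8.6) = √3,029,023.3 ≈ 1,740.41 → Q = 1,740 cases
Orders/yr = 40,200/1,740 = 23.103; ordering cost = 23.103 × $324 = $7,485.52
Average inventory = 1,740/2 = 870; holding cost = 870 × $8.6 = $7,482.00
Total = $7,485.52 + $7,482.00 = $14,967.52

$14,967.52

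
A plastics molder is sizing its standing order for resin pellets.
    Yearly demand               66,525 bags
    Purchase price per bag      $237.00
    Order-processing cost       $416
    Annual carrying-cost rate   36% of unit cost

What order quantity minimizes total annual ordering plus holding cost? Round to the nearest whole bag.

H = i·C = 0.36 × $237 = $85.3200 per bag-year
EOQ = √(2DS/H) = √(2 × 66,525 × 416 / 85.32)
    = √(648,720.11) ≈ 805.43

805 bags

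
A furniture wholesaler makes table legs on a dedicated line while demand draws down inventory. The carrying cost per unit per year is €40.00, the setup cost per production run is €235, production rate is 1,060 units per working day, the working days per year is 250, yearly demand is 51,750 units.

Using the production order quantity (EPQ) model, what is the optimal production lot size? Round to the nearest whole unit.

869 units

Daily demand d = 51,750/250 = 207.000; p = 1060; 1 − d/p = 0.80472
EPQ = √(2DS / (H(1 − d/p)))
    = √(2 × 51,750 × 235 / (40 × 0.80472)) ≈ 869.27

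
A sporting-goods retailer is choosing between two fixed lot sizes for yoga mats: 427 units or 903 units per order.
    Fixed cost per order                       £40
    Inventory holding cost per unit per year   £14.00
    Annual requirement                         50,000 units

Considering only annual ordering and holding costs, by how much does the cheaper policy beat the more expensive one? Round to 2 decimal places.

£863.00

TC(Q) = (D/Q)S + (Q/2)H
TC(427) = (50,000/427)×40 + (427/2)×14 = £7,672.84
TC(903) = (50,000/903)×40 + (903/2)×14 = £8,535.84
|ΔTC| = |£7,672.84 − £8,535.84| = £863.00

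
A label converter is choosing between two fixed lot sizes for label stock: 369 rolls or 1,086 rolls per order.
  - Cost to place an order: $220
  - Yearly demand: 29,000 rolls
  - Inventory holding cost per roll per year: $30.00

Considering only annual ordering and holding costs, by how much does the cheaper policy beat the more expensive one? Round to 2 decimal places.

Annual cost at Q: ordering D·S/Q plus holding Q·H/2.
TC(369) = (29,000/369)×220 + (369/2)×30 = $22,824.97
TC(1,086) = (29,000/1,086)×220 + (1,086/2)×30 = $22,164.77
Cheaper: Q = 1,086.  Difference = $660.20

$660.20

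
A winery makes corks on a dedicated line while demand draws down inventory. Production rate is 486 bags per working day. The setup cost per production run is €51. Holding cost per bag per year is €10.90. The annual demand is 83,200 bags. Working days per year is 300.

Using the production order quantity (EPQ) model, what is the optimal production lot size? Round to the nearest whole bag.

d = 83,200/300 = 277.3333 bags/day;  effective holding cost H(1 − d/p) = 10.9·(1 − 277.3333/486) = 4.67997
Q* = √(2DS / H_eff) = √(2·83,200·51 / 4.67997) ≈ 1,346.60

1,347 bags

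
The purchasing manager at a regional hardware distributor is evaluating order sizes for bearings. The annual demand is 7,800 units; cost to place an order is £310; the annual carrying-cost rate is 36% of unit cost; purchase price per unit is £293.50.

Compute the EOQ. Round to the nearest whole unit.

214 units

Holding cost per unit per year: H = 36% × £293.5 = £105.6600
EOQ = √(2DS/H) = √(2 × 7,800 × 310 / 105.66)
    = √(45,769.45) ≈ 213.94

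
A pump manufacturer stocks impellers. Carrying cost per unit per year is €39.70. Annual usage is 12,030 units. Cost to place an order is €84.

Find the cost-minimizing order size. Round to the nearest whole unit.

Q* = √(2·D·S / H) = √(2·12,030·84 / 39.7) = √50,907.8 ≈ 225.63

226 units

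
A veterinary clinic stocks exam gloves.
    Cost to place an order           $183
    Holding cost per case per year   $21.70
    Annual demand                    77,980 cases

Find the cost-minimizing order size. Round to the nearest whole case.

1,147 cases

Optimal lot size Q* = (2 × 77,980 × $183 / $21.7)^½ ≈ 1,146.84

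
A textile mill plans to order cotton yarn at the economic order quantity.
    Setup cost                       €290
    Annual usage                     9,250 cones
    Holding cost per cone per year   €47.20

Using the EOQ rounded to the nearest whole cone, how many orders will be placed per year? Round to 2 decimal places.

27.45 orders per year

Optimal lot size Q* = (2 × 9,250 × €290 / €47.2)^½ ≈ 337.14 → Q = 337
N = D/Q = 9,250/337 ≈ 27.448 orders/yr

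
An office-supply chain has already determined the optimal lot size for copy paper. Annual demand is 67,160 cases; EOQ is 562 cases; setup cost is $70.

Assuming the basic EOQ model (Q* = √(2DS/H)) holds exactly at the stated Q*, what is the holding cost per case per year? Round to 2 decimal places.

$29.77

EOQ relation: Q² = 2DS/H, so rearrange for the unknown.
H = 2DS / Q² = 2 × 67,160 × 70 / 562² = 29.7691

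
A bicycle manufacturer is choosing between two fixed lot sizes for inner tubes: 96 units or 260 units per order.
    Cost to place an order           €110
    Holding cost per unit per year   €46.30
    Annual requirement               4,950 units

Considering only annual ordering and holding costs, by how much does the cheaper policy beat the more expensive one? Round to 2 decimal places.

Annual cost at Q: ordering D·S/Q plus holding Q·H/2.
TC(96) = (4,950/96)×110 + (96/2)×46.3 = €7,894.27
TC(260) = (4,950/260)×110 + (260/2)×46.3 = €8,113.23
Lots of 96 are cheaper by €218.96.

€218.96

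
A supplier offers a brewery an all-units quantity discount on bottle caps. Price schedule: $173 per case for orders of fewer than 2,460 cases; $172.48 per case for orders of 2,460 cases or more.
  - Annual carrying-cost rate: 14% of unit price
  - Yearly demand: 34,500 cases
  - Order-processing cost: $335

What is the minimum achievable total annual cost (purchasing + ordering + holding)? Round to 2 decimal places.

$5,984,959.23

H₁ = 14%×$173 = $24.2200;  H₂ = 14%×$172.48 = $24.1472
EOQ₁ = √(2×34,500×335/24.2200) = 976.92  (< 2,460, feasible at tier 1)
EOQ₂ = √(2×34,500×335/24.1472) = 978.39  (< 2,460 → use Q = 2,460 at tier-2 price)
TC(tier 1 (EOQ₁), Q≈976.9) = $5,992,161.05
TC(tier 2, Q≈2,460.0) = $5,984,959.23
Minimum at tier 2: $5,984,959.23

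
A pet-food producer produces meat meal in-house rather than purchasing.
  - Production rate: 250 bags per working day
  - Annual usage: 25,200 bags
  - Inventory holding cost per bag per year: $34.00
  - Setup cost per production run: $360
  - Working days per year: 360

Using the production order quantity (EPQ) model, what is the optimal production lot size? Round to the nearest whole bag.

861 bags

Daily demand d = 25,200/360 = 70.000; p = 250; 1 − d/p = 0.72000
EPQ = √(2DS / (H(1 − d/p)))
    = √(2 × 25,200 × 360 / (34 × 0.72000)) ≈ 860.92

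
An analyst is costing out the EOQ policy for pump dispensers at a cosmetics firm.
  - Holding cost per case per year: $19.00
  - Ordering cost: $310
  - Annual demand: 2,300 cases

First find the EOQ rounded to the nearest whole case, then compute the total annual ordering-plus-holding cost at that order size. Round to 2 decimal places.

Optimal lot size Q* = (2 × 2,300 × $310 / $19)^½ ≈ 273.96 → Q = 274 cases
Annual ordering cost = (D/Q)·S = (2,300/274) × 310 = $2,602.19
Annual holding cost  = (Q/2)·H = (274/2) × 19 = $2,603.00
Total = $2,602.19 + $2,603.00 = $5,205.19

$5,205.19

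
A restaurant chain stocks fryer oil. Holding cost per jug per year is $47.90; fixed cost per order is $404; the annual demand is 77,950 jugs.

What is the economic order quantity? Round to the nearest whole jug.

Q* = √(2·D·S / H) = √(2·77,950·404 / 47.9) = √1,314,897.7 ≈ 1,146.69

1,147 jugs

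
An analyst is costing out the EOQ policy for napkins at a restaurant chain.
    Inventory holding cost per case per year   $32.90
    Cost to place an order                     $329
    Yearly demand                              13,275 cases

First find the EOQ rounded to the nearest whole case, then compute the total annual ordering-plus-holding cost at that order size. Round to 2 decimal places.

2DS/H = 2·13,275·329/32.9 = 265,500.00
EOQ = √265,500.00 ≈ 515.27 → Q = 515 cases
Orders/yr = 13,275/515 = 25.777; ordering cost = 25.777 × $329 = $8,480.53
Average inventory = 515/2 = 257.5; holding cost = 257.5 × $32.9 = $8,471.75
Total = $8,480.53 + $8,471.75 = $16,952.28

$16,952.28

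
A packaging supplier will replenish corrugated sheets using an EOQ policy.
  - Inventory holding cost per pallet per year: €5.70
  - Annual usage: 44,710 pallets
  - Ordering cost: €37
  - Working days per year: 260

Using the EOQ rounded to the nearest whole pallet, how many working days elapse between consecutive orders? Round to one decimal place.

EOQ = √(2DS/H) = √(2 × 44,710 × 37 / 5.7)
    = √(580,445.61) ≈ 761.87 → Q = 762 pallets
T = Q/D × 260 days = 762/44,710 × 260 = 4.431 days

4.4 days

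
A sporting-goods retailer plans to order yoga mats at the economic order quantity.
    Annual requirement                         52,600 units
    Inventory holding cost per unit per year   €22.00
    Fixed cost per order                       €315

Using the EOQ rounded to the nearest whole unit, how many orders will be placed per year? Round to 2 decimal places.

Optimal lot size Q* = (2 × 52,600 × €315 / €22)^½ ≈ 1,227.30 → Q = 1,227
Orders per year = D/Q = 52,600 / 1,227 = 42.869

42.87 orders per year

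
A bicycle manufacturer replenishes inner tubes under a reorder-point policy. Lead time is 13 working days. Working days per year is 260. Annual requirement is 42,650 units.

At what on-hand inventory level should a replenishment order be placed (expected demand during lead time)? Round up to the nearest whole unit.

Daily demand d = 42,650 / 260 = 164.038 units/day
Demand during lead time = 164.038 × 13 = 2,132.50
Reorder point = 2,132.50 → round up

2,133 units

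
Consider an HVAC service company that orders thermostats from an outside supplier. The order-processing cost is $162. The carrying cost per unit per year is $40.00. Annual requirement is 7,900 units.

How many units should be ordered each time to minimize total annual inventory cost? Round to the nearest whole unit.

253 units

Optimal lot size Q* = (2 × 7,900 × $162 / $40)^½ ≈ 252.96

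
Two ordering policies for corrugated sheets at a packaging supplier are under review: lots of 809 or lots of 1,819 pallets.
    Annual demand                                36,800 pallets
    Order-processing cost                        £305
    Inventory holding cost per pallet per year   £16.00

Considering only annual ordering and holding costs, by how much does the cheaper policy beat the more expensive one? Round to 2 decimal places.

£376.50

For each Q, cost = (D/Q)·S + (Q/2)·H.
TC(809) = (36,800/809)×305 + (809/2)×16 = £20,345.92
TC(1,819) = (36,800/1,819)×305 + (1,819/2)×16 = £20,722.42
Cheaper: Q = 809.  Difference = £376.50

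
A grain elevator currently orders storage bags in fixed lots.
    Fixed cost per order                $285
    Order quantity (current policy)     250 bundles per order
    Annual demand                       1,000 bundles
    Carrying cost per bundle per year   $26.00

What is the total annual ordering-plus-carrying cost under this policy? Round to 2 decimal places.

Annual ordering cost = (D/Q)·S = (1,000/250) × 285 = $1,140.00
Annual holding cost  = (Q/2)·H = (250/2) × 26 = $3,250.00
Total = $1,140.00 + $3,250.00 = $4,390.00

$4,390.00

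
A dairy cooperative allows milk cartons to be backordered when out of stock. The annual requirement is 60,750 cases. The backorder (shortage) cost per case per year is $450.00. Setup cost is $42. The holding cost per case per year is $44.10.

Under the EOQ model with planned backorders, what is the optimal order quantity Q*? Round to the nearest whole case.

Q* = √(2DS/H) · √((H + b)/b)
   = √(2 × 60,750 × 42 / 44.1) · √((44.1 + 450) / 450)
   = 340.168 × 1.0479 ≈ 356.45

356 cases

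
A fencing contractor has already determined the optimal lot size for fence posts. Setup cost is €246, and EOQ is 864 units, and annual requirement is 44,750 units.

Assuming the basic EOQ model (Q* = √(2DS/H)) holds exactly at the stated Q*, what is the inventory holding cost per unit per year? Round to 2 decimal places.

€29.49

From Q* = √(2DS/H) ⇒ Q*² = 2DS/H.
H = 2DS / Q² = 2 × 44,750 × 246 / 864² = 29.4938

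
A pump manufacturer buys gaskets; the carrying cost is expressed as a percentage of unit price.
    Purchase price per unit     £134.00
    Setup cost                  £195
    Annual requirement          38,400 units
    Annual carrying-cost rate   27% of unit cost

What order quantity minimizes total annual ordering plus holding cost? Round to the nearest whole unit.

Carrying cost H = £134 × 27% = £36.1800/unit/yr
2DS/H = 2·38,400·195/36.18 = 413,930.35
EOQ = √413,930.35 ≈ 643.37

643 units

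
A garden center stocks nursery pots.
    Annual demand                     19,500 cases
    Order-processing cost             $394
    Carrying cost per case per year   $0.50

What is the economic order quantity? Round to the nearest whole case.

5,544 cases

Q* = √(2·D·S / H) = √(2·19,500·394 / 0.5) = √30,732,000.0 ≈ 5,543.65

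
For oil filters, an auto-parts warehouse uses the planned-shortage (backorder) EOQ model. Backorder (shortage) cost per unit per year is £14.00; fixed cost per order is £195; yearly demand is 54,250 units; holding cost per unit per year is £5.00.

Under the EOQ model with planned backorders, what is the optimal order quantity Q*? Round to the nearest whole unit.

2,396 units

Basic EOQ = √(2·54,250·195/5) = 2,057.061
Backorder adjustment √((H+b)/b) = √((5+14)/14) = 1.1650
Q* = 2,057.061 × 1.1650 ≈ 2,396.40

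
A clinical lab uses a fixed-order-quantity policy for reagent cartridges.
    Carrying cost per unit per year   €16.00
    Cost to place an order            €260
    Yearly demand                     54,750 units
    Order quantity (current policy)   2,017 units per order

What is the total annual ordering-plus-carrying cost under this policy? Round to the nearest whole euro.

Ordering: D/Q × S = 54,750/2,017 × €260 = €7,057.51
Holding:  Q/2 × H = 2,017/2 × €16 = €16,136.00
Total = €7,057.51 + €16,136.00 = €23,193.51

€23,194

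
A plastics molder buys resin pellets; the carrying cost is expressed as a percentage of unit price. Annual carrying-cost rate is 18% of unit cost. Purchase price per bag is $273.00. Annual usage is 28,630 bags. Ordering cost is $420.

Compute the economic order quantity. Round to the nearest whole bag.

700 bags

H = i·C = 0.18 × $273 = $49.1400 per bag-year
Q* = √(2·D·S / H) = √(2·28,630·420 / 49.14) = √489,401.7 ≈ 699.57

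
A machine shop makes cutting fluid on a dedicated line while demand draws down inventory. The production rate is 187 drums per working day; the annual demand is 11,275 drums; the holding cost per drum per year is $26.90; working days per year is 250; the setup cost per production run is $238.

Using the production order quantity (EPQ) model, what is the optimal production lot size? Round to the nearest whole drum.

d = 11,275/250 = 45.1000 drums/day;  effective holding cost H(1 − d/p) = 26.9·(1 − 45.1000/187) = 20.41235
Q* = √(2DS / H_eff) = √(2·11,275·238 / 20.41235) ≈ 512.76

513 drums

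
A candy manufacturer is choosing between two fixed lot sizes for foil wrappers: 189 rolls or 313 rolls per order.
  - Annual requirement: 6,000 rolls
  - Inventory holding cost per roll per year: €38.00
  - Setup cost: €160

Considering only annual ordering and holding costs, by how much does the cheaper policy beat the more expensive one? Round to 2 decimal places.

€343.73

TC(Q) = (D/Q)S + (Q/2)H
TC(189) = (6,000/189)×160 + (189/2)×38 = €8,670.37
TC(313) = (6,000/313)×160 + (313/2)×38 = €9,014.09
|ΔTC| = |€8,670.37 − €9,014.09| = €343.73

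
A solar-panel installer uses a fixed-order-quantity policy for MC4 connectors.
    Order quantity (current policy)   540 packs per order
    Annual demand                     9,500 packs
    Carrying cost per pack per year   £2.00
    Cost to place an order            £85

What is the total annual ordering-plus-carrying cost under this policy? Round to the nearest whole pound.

£2,035

Orders/yr = 9,500/540 = 17.593; ordering cost = 17.593 × £85 = £1,495.37
Average inventory = 540/2 = 270; holding cost = 270 × £2 = £540.00
Total = £1,495.37 + £540.00 = £2,035.37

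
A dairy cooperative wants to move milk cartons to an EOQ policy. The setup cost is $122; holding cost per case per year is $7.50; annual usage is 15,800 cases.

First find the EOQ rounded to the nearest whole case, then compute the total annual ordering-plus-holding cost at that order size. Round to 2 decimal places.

Optimal lot size Q* = (2 × 15,800 × $122 / $7.5)^½ ≈ 716.96 → Q = 717 cases
Orders/yr = 15,800/717 = 22.036; ordering cost = 22.036 × $122 = $2,688.42
Average inventory = 717/2 = 358.5; holding cost = 358.5 × $7.5 = $2,688.75
Total = $2,688.42 + $2,688.75 = $5,377.17

$5,377.17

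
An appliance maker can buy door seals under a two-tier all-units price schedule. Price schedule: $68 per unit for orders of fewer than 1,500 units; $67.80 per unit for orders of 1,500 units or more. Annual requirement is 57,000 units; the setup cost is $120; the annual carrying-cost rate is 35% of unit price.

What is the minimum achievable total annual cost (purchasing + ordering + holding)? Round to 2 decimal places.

$3,886,957.50

H₁ = 35%×$68 = $23.8000;  H₂ = 35%×$67.80 = $23.7300
EOQ₁ = √(2×57,000×120/23.8000) = 758.15  (< 1,500, feasible at tier 1)
EOQ₂ = √(2×57,000×120/23.7300) = 759.27  (< 1,500 → use Q = 1,500 at tier-2 price)
TC(tier 1 (EOQ₁), Q≈758.1) = $3,894,043.95
TC(tier 2, Q≈1,500.0) = $3,886,957.50
Minimum at tier 2: $3,886,957.50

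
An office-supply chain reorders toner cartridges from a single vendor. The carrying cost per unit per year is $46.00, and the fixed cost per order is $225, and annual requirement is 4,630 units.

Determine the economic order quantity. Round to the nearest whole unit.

213 units

EOQ = √(2DS/H) = √(2 × 4,630 × 225 / 46)
    = √(45,293.48) ≈ 212.82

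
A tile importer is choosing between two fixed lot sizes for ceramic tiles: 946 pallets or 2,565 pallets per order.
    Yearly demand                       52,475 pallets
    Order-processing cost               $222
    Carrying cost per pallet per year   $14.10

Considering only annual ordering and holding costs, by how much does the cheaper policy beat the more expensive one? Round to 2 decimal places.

$3,641.22

TC(Q) = (D/Q)S + (Q/2)H
TC(946) = (52,475/946)×222 + (946/2)×14.1 = $18,983.73
TC(2,565) = (52,475/2,565)×222 + (2,565/2)×14.1 = $22,624.95
Lots of 946 are cheaper by $3,641.22.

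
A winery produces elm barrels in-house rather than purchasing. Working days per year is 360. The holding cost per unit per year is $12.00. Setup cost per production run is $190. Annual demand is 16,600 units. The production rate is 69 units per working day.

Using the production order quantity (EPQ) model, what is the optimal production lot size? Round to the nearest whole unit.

1,259 units

Daily demand d = 16,600/360 = 46.111; p = 69; 1 − d/p = 0.33172
EPQ = √(2DS / (H(1 − d/p)))
    = √(2 × 16,600 × 190 / (12 × 0.33172)) ≈ 1,258.83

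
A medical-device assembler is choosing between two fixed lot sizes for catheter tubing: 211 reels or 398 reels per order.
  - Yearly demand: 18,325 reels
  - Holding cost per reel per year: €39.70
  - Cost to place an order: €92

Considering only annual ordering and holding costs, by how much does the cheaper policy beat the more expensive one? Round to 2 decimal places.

€42.17

TC(Q) = (D/Q)S + (Q/2)H
TC(211) = (18,325/211)×92 + (211/2)×39.7 = €12,178.40
TC(398) = (18,325/398)×92 + (398/2)×39.7 = €12,136.23
Lots of 398 are cheaper by €42.17.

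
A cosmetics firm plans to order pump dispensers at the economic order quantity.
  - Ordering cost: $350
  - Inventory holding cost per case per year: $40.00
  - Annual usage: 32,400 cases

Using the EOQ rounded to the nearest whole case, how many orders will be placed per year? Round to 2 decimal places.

43.03 orders per year

EOQ = √(2DS/H) = √(2 × 32,400 × 350 / 40)
    = √(567,000.00) ≈ 752.99 → Q = 753
Orders per year = D/Q = 32,400 / 753 = 43.028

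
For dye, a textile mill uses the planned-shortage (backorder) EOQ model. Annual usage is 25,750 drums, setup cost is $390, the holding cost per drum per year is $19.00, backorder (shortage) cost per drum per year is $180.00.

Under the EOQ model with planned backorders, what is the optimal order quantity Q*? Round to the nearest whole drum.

Q* = √(2DS/H) · √((H + b)/b)
   = √(2 × 25,750 × 390 / 19) · √((19 + 180) / 180)
   = 1,028.156 × 1.0515 ≈ 1,081.06

1,081 drums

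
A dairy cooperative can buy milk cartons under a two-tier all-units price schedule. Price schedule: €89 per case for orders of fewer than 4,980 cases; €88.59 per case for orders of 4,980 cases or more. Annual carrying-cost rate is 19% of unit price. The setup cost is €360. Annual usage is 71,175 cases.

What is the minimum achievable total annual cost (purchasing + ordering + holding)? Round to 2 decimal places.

H₁ = 19%×€89 = €16.9100;  H₂ = 19%×€88.59 = €16.8321
EOQ₁ = √(2×71,175×360/16.9100) = 1,740.84  (< 4,980, feasible at tier 1)
EOQ₂ = √(2×71,175×360/16.8321) = 1,744.86  (< 4,980 → use Q = 4,980 at tier-2 price)
TC(tier 1 (EOQ₁), Q≈1,740.8) = €6,364,012.56
TC(tier 2, Q≈4,980.0) = €6,352,450.36
Minimum at tier 2: €6,352,450.36

€6,352,450.36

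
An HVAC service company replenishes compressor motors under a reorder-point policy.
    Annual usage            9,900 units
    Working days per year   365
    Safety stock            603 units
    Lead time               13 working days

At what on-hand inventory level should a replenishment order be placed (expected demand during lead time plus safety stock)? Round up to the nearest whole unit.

Daily demand d = 9,900 / 365 = 27.123 units/day
Demand during lead time = 27.123 × 13 = 352.60
Reorder point = 352.60 + 603 = 955.60 → round up

956 units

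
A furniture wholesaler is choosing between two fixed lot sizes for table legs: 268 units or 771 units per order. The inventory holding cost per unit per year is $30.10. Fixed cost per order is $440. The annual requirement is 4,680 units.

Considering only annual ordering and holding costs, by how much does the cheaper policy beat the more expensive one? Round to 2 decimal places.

For each Q, cost = (D/Q)·S + (Q/2)·H.
TC(268) = (4,680/268)×440 + (268/2)×30.1 = $11,716.98
TC(771) = (4,680/771)×440 + (771/2)×30.1 = $14,274.37
Cheaper: Q = 268.  Difference = $2,557.39

$2,557.39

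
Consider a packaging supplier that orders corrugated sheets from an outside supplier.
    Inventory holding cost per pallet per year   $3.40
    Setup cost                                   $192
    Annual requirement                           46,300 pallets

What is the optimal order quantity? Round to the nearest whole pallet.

2,287 pallets

2DS/H = 2·46,300·192/3.4 = 5,229,176.47
EOQ = √5,229,176.47 ≈ 2,286.74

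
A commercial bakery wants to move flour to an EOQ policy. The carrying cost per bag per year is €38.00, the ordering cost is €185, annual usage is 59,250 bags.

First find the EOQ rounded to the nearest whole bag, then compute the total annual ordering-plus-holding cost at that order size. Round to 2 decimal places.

€28,862.70

2DS/H = 2·59,250·185/38 = 576,907.89
EOQ = √576,907.89 ≈ 759.54 → Q = 760 bags
Orders/yr = 59,250/760 = 77.961; ordering cost = 77.961 × €185 = €14,422.70
Average inventory = 760/2 = 380; holding cost = 380 × €38 = €14,440.00
Total = €14,422.70 + €14,440.00 = €28,862.70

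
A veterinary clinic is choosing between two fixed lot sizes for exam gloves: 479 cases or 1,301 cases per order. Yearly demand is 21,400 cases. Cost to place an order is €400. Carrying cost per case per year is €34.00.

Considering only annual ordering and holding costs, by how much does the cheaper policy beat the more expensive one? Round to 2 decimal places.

TC(Q) = (D/Q)S + (Q/2)H
TC(479) = (21,400/479)×400 + (479/2)×34 = €26,013.56
TC(1,301) = (21,400/1,301)×400 + (1,301/2)×34 = €28,696.55
Lots of 479 are cheaper by €2,682.99.

€2,682.99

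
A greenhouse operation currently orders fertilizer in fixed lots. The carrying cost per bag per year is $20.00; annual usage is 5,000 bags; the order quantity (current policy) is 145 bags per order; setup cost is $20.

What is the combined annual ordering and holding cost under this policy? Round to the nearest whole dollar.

$2,140

Annual ordering cost = (D/Q)·S = (5,000/145) × 20 = $689.66
Annual holding cost  = (Q/2)·H = (145/2) × 20 = $1,450.00
Total = $689.66 + $1,450.00 = $2,139.66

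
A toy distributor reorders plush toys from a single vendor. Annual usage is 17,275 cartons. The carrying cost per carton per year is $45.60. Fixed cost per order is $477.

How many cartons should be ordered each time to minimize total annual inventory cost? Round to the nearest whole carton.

601 cartons

Optimal lot size Q* = (2 × 17,275 × $477 / $45.6)^½ ≈ 601.17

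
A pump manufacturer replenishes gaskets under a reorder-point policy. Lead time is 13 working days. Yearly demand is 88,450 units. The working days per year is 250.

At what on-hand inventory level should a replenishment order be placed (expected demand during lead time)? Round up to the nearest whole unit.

4,600 units

Daily demand d = 88,450 / 250 = 353.800 units/day
Demand during lead time = 353.800 × 13 = 4,599.40
Reorder point = 4,599.40 → round up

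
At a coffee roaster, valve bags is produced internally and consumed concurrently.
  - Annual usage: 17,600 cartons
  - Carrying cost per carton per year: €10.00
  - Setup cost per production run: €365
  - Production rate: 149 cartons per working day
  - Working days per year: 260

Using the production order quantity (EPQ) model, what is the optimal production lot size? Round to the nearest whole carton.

d = 17,600/260 = 67.6923 cartons/day;  effective holding cost H(1 − d/p) = 10·(1 − 67.6923/149) = 5.45689
Q* = √(2DS / H_eff) = √(2·17,600·365 / 5.45689) ≈ 1,534.42

1,534 cartons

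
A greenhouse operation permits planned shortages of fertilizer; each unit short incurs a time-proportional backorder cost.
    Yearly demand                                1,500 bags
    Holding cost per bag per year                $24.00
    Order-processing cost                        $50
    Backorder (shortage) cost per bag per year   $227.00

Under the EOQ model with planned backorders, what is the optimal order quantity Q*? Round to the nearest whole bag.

Q* = √(2DS/H) · √((H + b)/b)
   = √(2 × 1,500 × 50 / 24) · √((24 + 227) / 227)
   = 79.057 × 1.0515 ≈ 83.13

83 bags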